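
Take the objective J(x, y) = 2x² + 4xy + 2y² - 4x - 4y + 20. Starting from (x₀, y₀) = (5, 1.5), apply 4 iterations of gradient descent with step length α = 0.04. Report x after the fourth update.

∇J = (4x + 4y - 4, 4x + 4y - 4)
(x₁, y₁) = (5, 1.5) − 0.04·(22, 22) = (4.12, 0.62)
(x₂, y₂) = (4.12, 0.62) − 0.04·(14.96, 14.96) = (3.5216, 0.0216)
(x₃, y₃) = (3.5216, 0.0216) − 0.04·(10.1728, 10.1728) = (3.114688, -0.385312)
(x₄, y₄) = (3.114688, -0.385312) − 0.04·(6.917504, 6.917504) = (2.83798784, -0.66201216)
x = 2.83798784

2.83798784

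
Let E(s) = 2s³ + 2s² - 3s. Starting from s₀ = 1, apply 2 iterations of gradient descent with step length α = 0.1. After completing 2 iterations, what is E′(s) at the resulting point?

-0.207144

E′(s) = 6s² + 4s - 3
Step 1: E′(1) = 7; s₁ = 1 − 0.1·7 = 0.3
Step 2: E′(0.3) = -1.26; s₂ = 0.3 − 0.1·(-1.26) = 0.426
E′(s) at (0.426) = -0.207144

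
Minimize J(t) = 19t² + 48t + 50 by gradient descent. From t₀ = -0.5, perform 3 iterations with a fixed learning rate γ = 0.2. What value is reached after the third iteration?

J′(t) = 38t + 48
Step 1: J′(-0.5) = 29; t₁ = -0.5 − 0.2·29 = -6.3
Step 2: J′(-6.3) = -191.4; t₂ = -6.3 − 0.2·(-191.4) = 31.98
Step 3: J′(31.98) = 1263.24; t₃ = 31.98 − 0.2·1263.24 = -220.668

-220.668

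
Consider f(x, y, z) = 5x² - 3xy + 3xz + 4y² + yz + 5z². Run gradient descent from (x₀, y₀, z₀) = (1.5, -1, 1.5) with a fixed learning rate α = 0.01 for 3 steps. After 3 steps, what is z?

1.0142315

∇f = (10x - 3y + 3z, -3x + 8y + z, 3x + y + 10z)
Step 1: at (1.5, -1, 1.5), ∇f = (22.5, -11, 18.5) → (1.5, -1, 1.5) − 0.01·(22.5, -11, 18.5) = (1.275, -0.89, 1.315)
Step 2: at (1.275, -0.89, 1.315), ∇f = (19.365, -9.63, 16.085) → (1.275, -0.89, 1.315) − 0.01·(19.365, -9.63, 16.085) = (1.08135, -0.7937, 1.15415)
Step 3: at (1.08135, -0.7937, 1.15415), ∇f = (16.65705, -8.4395, 13.99185) → (1.08135, -0.7937, 1.15415) − 0.01·(16.65705, -8.4395, 13.99185) = (0.9147795, -0.709305, 1.0142315)
z = 1.0142315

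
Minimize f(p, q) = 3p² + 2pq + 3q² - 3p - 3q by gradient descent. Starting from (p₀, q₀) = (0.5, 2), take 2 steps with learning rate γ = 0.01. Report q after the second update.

∇f = (6p + 2q - 3, 2p + 6q - 3)
Step 1: at (0.5, 2), ∇f = (4, 10) → (0.5, 2) − 0.01·(4, 10) = (0.46, 1.9)
Step 2: at (0.46, 1.9), ∇f = (3.56, 9.32) → (0.46, 1.9) − 0.01·(3.56, 9.32) = (0.4244, 1.8068)
q = 1.8068

1.8068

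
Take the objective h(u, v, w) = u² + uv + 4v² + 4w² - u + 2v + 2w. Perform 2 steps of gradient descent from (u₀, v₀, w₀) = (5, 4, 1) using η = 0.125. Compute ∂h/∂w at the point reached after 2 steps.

∇h = (2u + v - 1, u + 8v + 2, 8w + 2)
(u₁, v₁, w₁) = (5, 4, 1) − 0.125·(13, 39, 10) = (3.375, -0.875, -0.25)
(u₂, v₂, w₂) = (3.375, -0.875, -0.25) − 0.125·(4.875, -1.625, 0) = (2.765625, -0.671875, -0.25)
∂h/∂w at (2.765625, -0.671875, -0.25) = 0

0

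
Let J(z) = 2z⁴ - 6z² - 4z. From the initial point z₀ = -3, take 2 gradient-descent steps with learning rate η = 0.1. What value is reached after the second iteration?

-2887.5312

J′(z) = 8z³ - 12z - 4
Step 1: J′(-3) = -184; z₁ = -3 − 0.1·(-184) = 15.4
Step 2: J′(15.4) = 29029.312; z₂ = 15.4 − 0.1·29029.312 = -2887.5312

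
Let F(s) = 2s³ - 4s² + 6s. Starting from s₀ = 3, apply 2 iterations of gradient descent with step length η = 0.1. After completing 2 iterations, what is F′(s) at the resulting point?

F′(s) = 6s² - 8s + 6
Step 1: F′(3) = 36; s₁ = 3 − 0.1·36 = -0.6
Step 2: F′(-0.6) = 12.96; s₂ = -0.6 − 0.1·12.96 = -1.896
F′(s) at (-1.896) = 42.736896

42.736896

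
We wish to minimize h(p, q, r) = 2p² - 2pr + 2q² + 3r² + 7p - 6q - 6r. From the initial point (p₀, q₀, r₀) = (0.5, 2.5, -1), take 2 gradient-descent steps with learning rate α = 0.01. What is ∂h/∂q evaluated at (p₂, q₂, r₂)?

3.6864

∇h = (4p - 2r + 7, 4q - 6, -2p + 6r - 6)
Step 1: at (0.5, 2.5, -1), ∇h = (11, 4, -13) → (0.5, 2.5, -1) − 0.01·(11, 4, -13) = (0.39, 2.46, -0.87)
Step 2: at (0.39, 2.46, -0.87), ∇h = (10.3, 3.84, -12) → (0.39, 2.46, -0.87) − 0.01·(10.3, 3.84, -12) = (0.287, 2.4216, -0.75)
∂h/∂q at (0.287, 2.4216, -0.75) = 3.6864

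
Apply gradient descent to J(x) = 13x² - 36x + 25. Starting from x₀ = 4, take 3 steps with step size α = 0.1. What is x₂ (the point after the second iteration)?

J′(x) = 26x - 36
x₁ = 4 − 0.1·68 = -2.8
x₂ = -2.8 − 0.1·(-108.8) = 8.08

8.08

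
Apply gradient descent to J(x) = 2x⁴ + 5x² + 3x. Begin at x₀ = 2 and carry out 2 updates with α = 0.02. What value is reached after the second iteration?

0.14518784

J′(x) = 8x³ + 10x + 3
x₁ = 2 − 0.02·87 = 0.26
x₂ = 0.26 − 0.02·5.740608 = 0.14518784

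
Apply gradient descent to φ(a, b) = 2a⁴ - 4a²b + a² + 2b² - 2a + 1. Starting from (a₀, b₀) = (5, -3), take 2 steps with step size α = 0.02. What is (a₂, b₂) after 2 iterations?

∇φ = (8a³ - 8ab + 2a - 2, -4a² + 4b)
Step 1: at (5, -3), ∇φ = (1128, -112) → (5, -3) − 0.02·(1128, -112) = (-17.56, -0.76)
Step 2: at (-17.56, -0.76), ∇φ = (-43461.398528, -1236.4544) → (-17.56, -0.76) − 0.02·(-43461.398528, -1236.4544) = (851.66797056, 23.969088)

(851.66797056, 23.969088)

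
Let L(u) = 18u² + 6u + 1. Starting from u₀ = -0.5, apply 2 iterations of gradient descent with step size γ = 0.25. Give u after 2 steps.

-21.5

L′(u) = 36u + 6
u₁ = -0.5 − 0.25·(-12) = 2.5
u₂ = 2.5 − 0.25·96 = -21.5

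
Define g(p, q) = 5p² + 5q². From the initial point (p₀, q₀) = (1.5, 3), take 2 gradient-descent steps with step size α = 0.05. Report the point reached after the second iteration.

(0.375, 0.75)

∇g = (10p, 10q)
(p₁, q₁) = (1.5, 3) − 0.05·(15, 30) = (0.75, 1.5)
(p₂, q₂) = (0.75, 1.5) − 0.05·(7.5, 15) = (0.375, 0.75)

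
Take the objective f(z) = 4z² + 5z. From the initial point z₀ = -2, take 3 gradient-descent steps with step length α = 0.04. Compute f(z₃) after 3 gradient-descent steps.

-0.814814662656

f′(z) = 8z + 5
z₁ = -2 − 0.04·(-11) = -1.56
z₂ = -1.56 − 0.04·(-7.48) = -1.2608
z₃ = -1.2608 − 0.04·(-5.0864) = -1.057344
f(-1.057344) = -0.814814662656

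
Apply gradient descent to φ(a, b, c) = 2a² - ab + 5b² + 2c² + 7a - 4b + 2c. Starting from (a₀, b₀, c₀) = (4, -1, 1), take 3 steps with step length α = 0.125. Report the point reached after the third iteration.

(-0.9453125, 0.39453125, -0.3125)

∇φ = (4a - b + 7, -a + 10b - 4, 4c + 2)
(a₁, b₁, c₁) = (4, -1, 1) − 0.125·(24, -18, 6) = (1, 1.25, 0.25)
(a₂, b₂, c₂) = (1, 1.25, 0.25) − 0.125·(9.75, 7.5, 3) = (-0.21875, 0.3125, -0.125)
(a₃, b₃, c₃) = (-0.21875, 0.3125, -0.125) − 0.125·(5.8125, -0.65625, 1.5) = (-0.9453125, 0.39453125, -0.3125)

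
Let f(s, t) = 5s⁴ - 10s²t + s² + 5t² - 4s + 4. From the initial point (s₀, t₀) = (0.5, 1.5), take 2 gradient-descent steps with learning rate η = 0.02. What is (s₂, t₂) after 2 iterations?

(1.0500236, 1.13122)

∇f = (20s³ - 20st + 2s - 4, -10s² + 10t)
Step 1: at (0.5, 1.5), ∇f = (-15.5, 12.5) → (0.5, 1.5) − 0.02·(-15.5, 12.5) = (0.81, 1.25)
Step 2: at (0.81, 1.25), ∇f = (-12.00118, 5.939) → (0.81, 1.25) − 0.02·(-12.00118, 5.939) = (1.0500236, 1.13122)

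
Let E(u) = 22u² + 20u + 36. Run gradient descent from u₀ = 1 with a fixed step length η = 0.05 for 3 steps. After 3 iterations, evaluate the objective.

170.438528

E′(u) = 44u + 20
Step 1: E′(1) = 64; u₁ = 1 − 0.05·64 = -2.2
Step 2: E′(-2.2) = -76.8; u₂ = -2.2 − 0.05·(-76.8) = 1.64
Step 3: E′(1.64) = 92.16; u₃ = 1.64 − 0.05·92.16 = -2.968
E(-2.968) = 170.438528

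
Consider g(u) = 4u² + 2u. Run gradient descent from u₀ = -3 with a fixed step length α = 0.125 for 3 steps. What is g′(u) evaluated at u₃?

g′(u) = 8u + 2
u₁ = -3 − 0.125·(-22) = -0.25
u₂ = -0.25 − 0.125·0 = -0.25
u₃ = -0.25 − 0.125·0 = -0.25
g′(u) at (-0.25) = 0

0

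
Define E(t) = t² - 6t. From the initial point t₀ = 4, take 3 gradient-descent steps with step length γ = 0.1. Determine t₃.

E′(t) = 2t - 6
t₁ = 4 − 0.1·2 = 3.8
t₂ = 3.8 − 0.1·1.6 = 3.64
t₃ = 3.64 − 0.1·1.28 = 3.512

3.512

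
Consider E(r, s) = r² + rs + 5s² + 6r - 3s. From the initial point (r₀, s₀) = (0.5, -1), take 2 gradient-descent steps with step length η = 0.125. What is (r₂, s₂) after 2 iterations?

(-1.0078125, 0.265625)

∇E = (2r + s + 6, r + 10s - 3)
Step 1: at (0.5, -1), ∇E = (6, -12.5) → (0.5, -1) − 0.125·(6, -12.5) = (-0.25, 0.5625)
Step 2: at (-0.25, 0.5625), ∇E = (6.0625, 2.375) → (-0.25, 0.5625) − 0.125·(6.0625, 2.375) = (-1.0078125, 0.265625)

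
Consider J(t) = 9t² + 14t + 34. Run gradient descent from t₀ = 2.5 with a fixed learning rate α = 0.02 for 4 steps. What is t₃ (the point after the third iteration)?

J′(t) = 18t + 14
Step 1: J′(2.5) = 59; t₁ = 2.5 − 0.02·59 = 1.32
Step 2: J′(1.32) = 37.76; t₂ = 1.32 − 0.02·37.76 = 0.5648
Step 3: J′(0.5648) = 24.1664; t₃ = 0.5648 − 0.02·24.1664 = 0.081472

0.081472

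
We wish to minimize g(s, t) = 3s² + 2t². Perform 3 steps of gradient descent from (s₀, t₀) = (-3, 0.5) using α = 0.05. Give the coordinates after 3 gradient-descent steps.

(-1.029, 0.256)

∇g = (6s, 4t)
Step 1: at (-3, 0.5), ∇g = (-18, 2) → (-3, 0.5) − 0.05·(-18, 2) = (-2.1, 0.4)
Step 2: at (-2.1, 0.4), ∇g = (-12.6, 1.6) → (-2.1, 0.4) − 0.05·(-12.6, 1.6) = (-1.47, 0.32)
Step 3: at (-1.47, 0.32), ∇g = (-8.82, 1.28) → (-1.47, 0.32) − 0.05·(-8.82, 1.28) = (-1.029, 0.256)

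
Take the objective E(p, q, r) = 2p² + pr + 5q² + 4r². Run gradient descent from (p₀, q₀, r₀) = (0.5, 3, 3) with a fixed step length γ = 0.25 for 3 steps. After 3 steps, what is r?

∇E = (4p + r, 10q, p + 8r)
(p₁, q₁, r₁) = (0.5, 3, 3) − 0.25·(5, 30, 24.5) = (-0.75, -4.5, -3.125)
(p₂, q₂, r₂) = (-0.75, -4.5, -3.125) − 0.25·(-6.125, -45, -25.75) = (0.78125, 6.75, 3.3125)
(p₃, q₃, r₃) = (0.78125, 6.75, 3.3125) − 0.25·(6.4375, 67.5, 27.28125) = (-0.828125, -10.125, -3.5078125)
r = -3.5078125

-3.5078125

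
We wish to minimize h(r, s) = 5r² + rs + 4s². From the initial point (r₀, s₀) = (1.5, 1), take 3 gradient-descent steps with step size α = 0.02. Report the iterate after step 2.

(0.9278, 0.6568)

∇h = (10r + s, r + 8s)
(r₁, s₁) = (1.5, 1) − 0.02·(16, 9.5) = (1.18, 0.81)
(r₂, s₂) = (1.18, 0.81) − 0.02·(12.61, 7.66) = (0.9278, 0.6568)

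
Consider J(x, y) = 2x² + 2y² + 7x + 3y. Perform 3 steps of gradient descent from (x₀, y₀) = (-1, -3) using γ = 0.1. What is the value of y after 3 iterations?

-1.236

∇J = (4x + 7, 4y + 3)
Step 1: at (-1, -3), ∇J = (3, -9) → (-1, -3) − 0.1·(3, -9) = (-1.3, -2.1)
Step 2: at (-1.3, -2.1), ∇J = (1.8, -5.4) → (-1.3, -2.1) − 0.1·(1.8, -5.4) = (-1.48, -1.56)
Step 3: at (-1.48, -1.56), ∇J = (1.08, -3.24) → (-1.48, -1.56) − 0.1·(1.08, -3.24) = (-1.588, -1.236)
y = -1.236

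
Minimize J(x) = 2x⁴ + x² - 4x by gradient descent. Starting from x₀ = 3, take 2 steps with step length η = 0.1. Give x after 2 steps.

5301.0976

J′(x) = 8x³ + 2x - 4
x₁ = 3 − 0.1·218 = -18.8
x₂ = -18.8 − 0.1·(-53198.976) = 5301.0976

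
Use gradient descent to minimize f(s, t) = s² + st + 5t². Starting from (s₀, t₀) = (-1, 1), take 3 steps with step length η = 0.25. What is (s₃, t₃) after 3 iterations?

∇f = (2s + t, s + 10t)
Step 1: at (-1, 1), ∇f = (-1, 9) → (-1, 1) − 0.25·(-1, 9) = (-0.75, -1.25)
Step 2: at (-0.75, -1.25), ∇f = (-2.75, -13.25) → (-0.75, -1.25) − 0.25·(-2.75, -13.25) = (-0.0625, 2.0625)
Step 3: at (-0.0625, 2.0625), ∇f = (1.9375, 20.5625) → (-0.0625, 2.0625) − 0.25·(1.9375, 20.5625) = (-0.546875, -3.078125)

(-0.546875, -3.078125)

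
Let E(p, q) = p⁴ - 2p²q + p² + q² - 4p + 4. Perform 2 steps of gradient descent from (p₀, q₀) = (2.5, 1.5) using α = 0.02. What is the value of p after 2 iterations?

1.46912984

∇E = (4p³ - 4pq + 2p - 4, -2p² + 2q)
(p₁, q₁) = (2.5, 1.5) − 0.02·(48.5, -9.5) = (1.53, 1.69)
(p₂, q₂) = (1.53, 1.69) − 0.02·(3.043508, -1.3018) = (1.46912984, 1.716036)
p = 1.46912984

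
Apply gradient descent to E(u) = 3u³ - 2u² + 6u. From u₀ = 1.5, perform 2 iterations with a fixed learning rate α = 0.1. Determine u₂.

E′(u) = 9u² - 4u + 6
u₁ = 1.5 − 0.1·20.25 = -0.525
u₂ = -0.525 − 0.1·10.580625 = -1.5830625

-1.5830625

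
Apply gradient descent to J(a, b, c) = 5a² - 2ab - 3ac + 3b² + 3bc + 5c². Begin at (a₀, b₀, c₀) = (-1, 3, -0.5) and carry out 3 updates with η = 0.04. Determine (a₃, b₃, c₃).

∇J = (10a - 2b - 3c, -2a + 6b + 3c, -3a + 3b + 10c)
(a₁, b₁, c₁) = (-1, 3, -0.5) − 0.04·(-14.5, 18.5, 7) = (-0.42, 2.26, -0.78)
(a₂, b₂, c₂) = (-0.42, 2.26, -0.78) − 0.04·(-6.38, 12.06, 0.24) = (-0.1648, 1.7776, -0.7896)
(a₃, b₃, c₃) = (-0.1648, 1.7776, -0.7896) − 0.04·(-2.8344, 8.6264, -2.0688) = (-0.051424, 1.432544, -0.706848)

(-0.051424, 1.432544, -0.706848)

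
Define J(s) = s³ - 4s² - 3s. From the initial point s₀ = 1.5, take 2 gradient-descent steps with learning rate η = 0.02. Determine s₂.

1.8250665

J′(s) = 3s² - 8s - 3
s₁ = 1.5 − 0.02·(-8.25) = 1.665
s₂ = 1.665 − 0.02·(-8.003325) = 1.8250665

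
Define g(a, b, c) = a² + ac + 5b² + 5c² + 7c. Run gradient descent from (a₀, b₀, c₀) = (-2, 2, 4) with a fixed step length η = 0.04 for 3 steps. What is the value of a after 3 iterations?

∇g = (2a + c, 10b, a + 10c + 7)
(a₁, b₁, c₁) = (-2, 2, 4) − 0.04·(0, 20, 45) = (-2, 1.2, 2.2)
(a₂, b₂, c₂) = (-2, 1.2, 2.2) − 0.04·(-1.8, 12, 27) = (-1.928, 0.72, 1.12)
(a₃, b₃, c₃) = (-1.928, 0.72, 1.12) − 0.04·(-2.736, 7.2, 16.272) = (-1.81856, 0.432, 0.46912)
a = -1.81856

-1.81856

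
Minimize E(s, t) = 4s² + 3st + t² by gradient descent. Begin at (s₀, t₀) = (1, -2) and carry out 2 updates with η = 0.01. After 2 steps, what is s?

0.9613

∇E = (8s + 3t, 3s + 2t)
(s₁, t₁) = (1, -2) − 0.01·(2, -1) = (0.98, -1.99)
(s₂, t₂) = (0.98, -1.99) − 0.01·(1.87, -1.04) = (0.9613, -1.9796)
s = 0.9613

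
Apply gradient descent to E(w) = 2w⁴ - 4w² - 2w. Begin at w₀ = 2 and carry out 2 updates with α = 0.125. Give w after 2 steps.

E′(w) = 8w³ - 8w - 2
Step 1: E′(2) = 46; w₁ = 2 − 0.125·46 = -3.75
Step 2: E′(-3.75) = -393.875; w₂ = -3.75 − 0.125·(-393.875) = 45.484375

45.484375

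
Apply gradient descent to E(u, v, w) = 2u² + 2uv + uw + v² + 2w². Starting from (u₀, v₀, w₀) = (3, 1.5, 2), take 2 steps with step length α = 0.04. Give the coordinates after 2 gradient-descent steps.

∇E = (4u + 2v + w, 2u + 2v, u + 4w)
Step 1: at (3, 1.5, 2), ∇E = (17, 9, 11) → (3, 1.5, 2) − 0.04·(17, 9, 11) = (2.32, 1.14, 1.56)
Step 2: at (2.32, 1.14, 1.56), ∇E = (13.12, 6.92, 8.56) → (2.32, 1.14, 1.56) − 0.04·(13.12, 6.92, 8.56) = (1.7952, 0.8632, 1.2176)

(1.7952, 0.8632, 1.2176)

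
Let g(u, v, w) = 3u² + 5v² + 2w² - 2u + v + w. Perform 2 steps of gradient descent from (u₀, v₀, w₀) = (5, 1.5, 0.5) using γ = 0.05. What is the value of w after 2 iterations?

0.23

∇g = (6u - 2, 10v + 1, 4w + 1)
Step 1: at (5, 1.5, 0.5), ∇g = (28, 16, 3) → (5, 1.5, 0.5) − 0.05·(28, 16, 3) = (3.6, 0.7, 0.35)
Step 2: at (3.6, 0.7, 0.35), ∇g = (19.6, 8, 2.4) → (3.6, 0.7, 0.35) − 0.05·(19.6, 8, 2.4) = (2.62, 0.3, 0.23)
w = 0.23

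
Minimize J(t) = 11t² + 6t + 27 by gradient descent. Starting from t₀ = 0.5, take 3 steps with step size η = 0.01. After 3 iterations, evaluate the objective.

J′(t) = 22t + 6
t₁ = 0.5 − 0.01·17 = 0.33
t₂ = 0.33 − 0.01·13.26 = 0.1974
t₃ = 0.1974 − 0.01·10.3428 = 0.093972
J(0.093972) = 27.660970104624

27.660970104624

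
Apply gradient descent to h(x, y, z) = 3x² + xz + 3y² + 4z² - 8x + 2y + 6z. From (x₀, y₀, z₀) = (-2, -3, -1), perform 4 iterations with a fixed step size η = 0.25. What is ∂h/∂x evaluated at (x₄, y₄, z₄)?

∇h = (6x + z - 8, 6y + 2, x + 8z + 6)
(x₁, y₁, z₁) = (-2, -3, -1) − 0.25·(-21, -16, -4) = (3.25, 1, 0)
(x₂, y₂, z₂) = (3.25, 1, 0) − 0.25·(11.5, 8, 9.25) = (0.375, -1, -2.3125)
(x₃, y₃, z₃) = (0.375, -1, -2.3125) − 0.25·(-8.0625, -4, -12.125) = (2.390625, 0, 0.71875)
(x₄, y₄, z₄) = (2.390625, 0, 0.71875) − 0.25·(7.0625, 2, 14.140625) = (0.625, -0.5, -2.81640625)
∂h/∂x at (0.625, -0.5, -2.81640625) = -7.06640625

-7.06640625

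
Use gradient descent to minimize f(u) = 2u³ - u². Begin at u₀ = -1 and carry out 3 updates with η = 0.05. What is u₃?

f′(u) = 6u² - 2u
u₁ = -1 − 0.05·8 = -1.4
u₂ = -1.4 − 0.05·14.56 = -2.128
u₃ = -2.128 − 0.05·31.426304 = -3.6993152

-3.6993152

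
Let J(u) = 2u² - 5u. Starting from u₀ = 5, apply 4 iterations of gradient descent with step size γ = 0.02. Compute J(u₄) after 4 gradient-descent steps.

11.30928080699392

J′(u) = 4u - 5
u₁ = 5 − 0.02·15 = 4.7
u₂ = 4.7 − 0.02·13.8 = 4.424
u₃ = 4.424 − 0.02·12.696 = 4.17008
u₄ = 4.17008 − 0.02·11.68032 = 3.9364736
J(3.9364736) = 11.30928080699392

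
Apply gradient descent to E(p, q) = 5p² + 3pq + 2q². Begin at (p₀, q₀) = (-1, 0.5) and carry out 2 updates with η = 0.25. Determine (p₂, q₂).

∇E = (10p + 3q, 3p + 4q)
(p₁, q₁) = (-1, 0.5) − 0.25·(-8.5, -1) = (1.125, 0.75)
(p₂, q₂) = (1.125, 0.75) − 0.25·(13.5, 6.375) = (-2.25, -0.84375)

(-2.25, -0.84375)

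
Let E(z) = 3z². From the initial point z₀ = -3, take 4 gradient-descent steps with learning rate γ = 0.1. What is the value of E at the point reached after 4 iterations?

0.01769472

E′(z) = 6z
Step 1: E′(-3) = -18; z₁ = -3 − 0.1·(-18) = -1.2
Step 2: E′(-1.2) = -7.2; z₂ = -1.2 − 0.1·(-7.2) = -0.48
Step 3: E′(-0.48) = -2.88; z₃ = -0.48 − 0.1·(-2.88) = -0.192
Step 4: E′(-0.192) = -1.152; z₄ = -0.192 − 0.1·(-1.152) = -0.0768
E(-0.0768) = 0.01769472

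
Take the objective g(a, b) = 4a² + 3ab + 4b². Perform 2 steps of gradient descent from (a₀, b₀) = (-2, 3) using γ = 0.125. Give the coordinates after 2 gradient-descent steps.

(-0.28125, 0.421875)

∇g = (8a + 3b, 3a + 8b)
(a₁, b₁) = (-2, 3) − 0.125·(-7, 18) = (-1.125, 0.75)
(a₂, b₂) = (-1.125, 0.75) − 0.125·(-6.75, 2.625) = (-0.28125, 0.421875)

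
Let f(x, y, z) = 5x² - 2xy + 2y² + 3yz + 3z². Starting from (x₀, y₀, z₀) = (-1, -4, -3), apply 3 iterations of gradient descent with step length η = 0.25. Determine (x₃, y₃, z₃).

∇f = (10x - 2y, -2x + 4y + 3z, 3y + 6z)
Step 1: at (-1, -4, -3), ∇f = (-2, -23, -30) → (-1, -4, -3) − 0.25·(-2, -23, -30) = (-0.5, 1.75, 4.5)
Step 2: at (-0.5, 1.75, 4.5), ∇f = (-8.5, 21.5, 32.25) → (-0.5, 1.75, 4.5) − 0.25·(-8.5, 21.5, 32.25) = (1.625, -3.625, -3.5625)
Step 3: at (1.625, -3.625, -3.5625), ∇f = (23.5, -28.4375, -32.25) → (1.625, -3.625, -3.5625) − 0.25·(23.5, -28.4375, -32.25) = (-4.25, 3.484375, 4.5)

(-4.25, 3.484375, 4.5)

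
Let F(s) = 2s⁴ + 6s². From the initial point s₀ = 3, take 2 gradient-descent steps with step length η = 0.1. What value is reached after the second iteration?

F′(s) = 8s³ + 12s
Step 1: F′(3) = 252; s₁ = 3 − 0.1·252 = -22.2
Step 2: F′(-22.2) = -87794.784; s₂ = -22.2 − 0.1·(-87794.784) = 8757.2784

8757.2784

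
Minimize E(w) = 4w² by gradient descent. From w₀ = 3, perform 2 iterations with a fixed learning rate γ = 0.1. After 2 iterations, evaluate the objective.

0.0576

E′(w) = 8w
Step 1: E′(3) = 24; w₁ = 3 − 0.1·24 = 0.6
Step 2: E′(0.6) = 4.8; w₂ = 0.6 − 0.1·4.8 = 0.12
E(0.12) = 0.0576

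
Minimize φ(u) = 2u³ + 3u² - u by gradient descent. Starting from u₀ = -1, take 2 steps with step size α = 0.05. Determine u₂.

-0.88575

φ′(u) = 6u² + 6u - 1
Step 1: φ′(-1) = -1; u₁ = -1 − 0.05·(-1) = -0.95
Step 2: φ′(-0.95) = -1.285; u₂ = -0.95 − 0.05·(-1.285) = -0.88575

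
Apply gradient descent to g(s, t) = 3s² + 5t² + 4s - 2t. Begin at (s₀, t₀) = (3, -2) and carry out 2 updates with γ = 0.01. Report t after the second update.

∇g = (6s + 4, 10t - 2)
Step 1: at (3, -2), ∇g = (22, -22) → (3, -2) − 0.01·(22, -22) = (2.78, -1.78)
Step 2: at (2.78, -1.78), ∇g = (20.68, -19.8) → (2.78, -1.78) − 0.01·(20.68, -19.8) = (2.5732, -1.582)
t = -1.582

-1.582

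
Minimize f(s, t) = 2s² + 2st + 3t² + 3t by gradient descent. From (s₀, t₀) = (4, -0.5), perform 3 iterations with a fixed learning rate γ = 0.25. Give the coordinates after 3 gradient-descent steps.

(-0.1875, -1.5625)

∇f = (4s + 2t, 2s + 6t + 3)
(s₁, t₁) = (4, -0.5) − 0.25·(15, 8) = (0.25, -2.5)
(s₂, t₂) = (0.25, -2.5) − 0.25·(-4, -11.5) = (1.25, 0.375)
(s₃, t₃) = (1.25, 0.375) − 0.25·(5.75, 7.75) = (-0.1875, -1.5625)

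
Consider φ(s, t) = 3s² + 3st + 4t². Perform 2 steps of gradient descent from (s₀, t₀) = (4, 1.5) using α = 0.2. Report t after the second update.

3

∇φ = (6s + 3t, 3s + 8t)
Step 1: at (4, 1.5), ∇φ = (28.5, 24) → (4, 1.5) − 0.2·(28.5, 24) = (-1.7, -3.3)
Step 2: at (-1.7, -3.3), ∇φ = (-20.1, -31.5) → (-1.7, -3.3) − 0.2·(-20.1, -31.5) = (2.32, 3)
t = 3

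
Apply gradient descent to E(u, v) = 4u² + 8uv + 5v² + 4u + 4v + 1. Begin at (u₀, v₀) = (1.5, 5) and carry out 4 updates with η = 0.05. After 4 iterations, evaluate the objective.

∇E = (8u + 8v + 4, 8u + 10v + 4)
(u₁, v₁) = (1.5, 5) − 0.05·(56, 66) = (-1.3, 1.7)
(u₂, v₂) = (-1.3, 1.7) − 0.05·(7.2, 10.6) = (-1.66, 1.17)
(u₃, v₃) = (-1.66, 1.17) − 0.05·(0.08, 2.42) = (-1.664, 1.049)
(u₄, v₄) = (-1.664, 1.049) − 0.05·(-0.92, 1.178) = (-1.618, 0.9901)
E(-1.618, 0.9901) = 1.04573165

1.04573165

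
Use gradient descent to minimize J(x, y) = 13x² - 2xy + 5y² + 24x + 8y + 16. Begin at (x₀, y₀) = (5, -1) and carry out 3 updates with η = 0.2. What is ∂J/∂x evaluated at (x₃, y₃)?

-11902.752

∇J = (26x - 2y + 24, -2x + 10y + 8)
(x₁, y₁) = (5, -1) − 0.2·(156, -12) = (-26.2, 1.4)
(x₂, y₂) = (-26.2, 1.4) − 0.2·(-660, 74.4) = (105.8, -13.48)
(x₃, y₃) = (105.8, -13.48) − 0.2·(2801.76, -338.4) = (-454.552, 54.2)
∂J/∂x at (-454.552, 54.2) = -11902.752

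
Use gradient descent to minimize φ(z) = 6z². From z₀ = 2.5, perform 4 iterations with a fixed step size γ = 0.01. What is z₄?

φ′(z) = 12z
Step 1: φ′(2.5) = 30; z₁ = 2.5 − 0.01·30 = 2.2
Step 2: φ′(2.2) = 26.4; z₂ = 2.2 − 0.01·26.4 = 1.936
Step 3: φ′(1.936) = 23.232; z₃ = 1.936 − 0.01·23.232 = 1.70368
Step 4: φ′(1.70368) = 20.44416; z₄ = 1.70368 − 0.01·20.44416 = 1.4992384

1.4992384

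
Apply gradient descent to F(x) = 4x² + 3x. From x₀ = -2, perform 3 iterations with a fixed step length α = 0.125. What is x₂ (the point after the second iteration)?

F′(x) = 8x + 3
Step 1: F′(-2) = -13; x₁ = -2 − 0.125·(-13) = -0.375
Step 2: F′(-0.375) = 0; x₂ = -0.375 − 0.125·0 = -0.375

-0.375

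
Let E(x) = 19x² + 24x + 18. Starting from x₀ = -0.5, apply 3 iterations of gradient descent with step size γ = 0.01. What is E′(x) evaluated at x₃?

1.19164

E′(x) = 38x + 24
x₁ = -0.5 − 0.01·5 = -0.55
x₂ = -0.55 − 0.01·3.1 = -0.581
x₃ = -0.581 − 0.01·1.922 = -0.60022
E′(x) at (-0.60022) = 1.19164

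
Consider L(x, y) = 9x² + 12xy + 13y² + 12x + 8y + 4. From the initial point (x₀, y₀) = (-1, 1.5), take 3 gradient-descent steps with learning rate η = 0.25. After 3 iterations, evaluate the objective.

3661687.36328125

∇L = (18x + 12y + 12, 12x + 26y + 8)
(x₁, y₁) = (-1, 1.5) − 0.25·(12, 35) = (-4, -7.25)
(x₂, y₂) = (-4, -7.25) − 0.25·(-147, -228.5) = (32.75, 49.875)
(x₃, y₃) = (32.75, 49.875) − 0.25·(1200, 1697.75) = (-267.25, -374.5625)
L(-267.25, -374.5625) = 3661687.36328125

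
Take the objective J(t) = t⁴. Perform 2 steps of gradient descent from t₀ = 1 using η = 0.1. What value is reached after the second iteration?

0.5136

J′(t) = 4t³
t₁ = 1 − 0.1·4 = 0.6
t₂ = 0.6 − 0.1·0.864 = 0.5136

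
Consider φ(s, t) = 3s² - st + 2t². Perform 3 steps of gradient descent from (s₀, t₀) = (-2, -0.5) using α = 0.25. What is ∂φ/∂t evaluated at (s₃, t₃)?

-0.8984375

∇φ = (6s - t, -s + 4t)
Step 1: at (-2, -0.5), ∇φ = (-11.5, 0) → (-2, -0.5) − 0.25·(-11.5, 0) = (0.875, -0.5)
Step 2: at (0.875, -0.5), ∇φ = (5.75, -2.875) → (0.875, -0.5) − 0.25·(5.75, -2.875) = (-0.5625, 0.21875)
Step 3: at (-0.5625, 0.21875), ∇φ = (-3.59375, 1.4375) → (-0.5625, 0.21875) − 0.25·(-3.59375, 1.4375) = (0.3359375, -0.140625)
∂φ/∂t at (0.3359375, -0.140625) = -0.8984375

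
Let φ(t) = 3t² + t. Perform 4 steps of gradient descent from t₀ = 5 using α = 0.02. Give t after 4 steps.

φ′(t) = 6t + 1
Step 1: φ′(5) = 31; t₁ = 5 − 0.02·31 = 4.38
Step 2: φ′(4.38) = 27.28; t₂ = 4.38 − 0.02·27.28 = 3.8344
Step 3: φ′(3.8344) = 24.0064; t₃ = 3.8344 − 0.02·24.0064 = 3.354272
Step 4: φ′(3.354272) = 21.125632; t₄ = 3.354272 − 0.02·21.125632 = 2.93175936

2.93175936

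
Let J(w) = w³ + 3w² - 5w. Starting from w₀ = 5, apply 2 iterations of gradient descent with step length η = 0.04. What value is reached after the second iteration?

J′(w) = 3w² + 6w - 5
w₁ = 5 − 0.04·100 = 1
w₂ = 1 − 0.04·4 = 0.84

0.84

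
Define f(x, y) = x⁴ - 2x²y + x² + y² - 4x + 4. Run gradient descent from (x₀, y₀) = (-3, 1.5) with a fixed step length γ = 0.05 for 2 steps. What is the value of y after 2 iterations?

∇f = (4x³ - 4xy + 2x - 4, -2x² + 2y)
(x₁, y₁) = (-3, 1.5) − 0.05·(-100, -15) = (2, 2.25)
(x₂, y₂) = (2, 2.25) − 0.05·(14, -3.5) = (1.3, 2.425)
y = 2.425

2.425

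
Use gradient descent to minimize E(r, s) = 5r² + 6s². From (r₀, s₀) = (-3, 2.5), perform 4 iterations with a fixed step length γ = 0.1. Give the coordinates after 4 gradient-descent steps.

(0, 0.004)

∇E = (10r, 12s)
(r₁, s₁) = (-3, 2.5) − 0.1·(-30, 30) = (0, -0.5)
(r₂, s₂) = (0, -0.5) − 0.1·(0, -6) = (0, 0.1)
(r₃, s₃) = (0, 0.1) − 0.1·(0, 1.2) = (0, -0.02)
(r₄, s₄) = (0, -0.02) − 0.1·(0, -0.24) = (0, 0.004)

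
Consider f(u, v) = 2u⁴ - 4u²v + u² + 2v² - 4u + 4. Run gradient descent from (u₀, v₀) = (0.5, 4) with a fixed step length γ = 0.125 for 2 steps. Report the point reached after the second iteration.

(-12.390625, 4.84375)

∇f = (8u³ - 8uv + 2u - 4, -4u² + 4v)
Step 1: at (0.5, 4), ∇f = (-18, 15) → (0.5, 4) − 0.125·(-18, 15) = (2.75, 2.125)
Step 2: at (2.75, 2.125), ∇f = (121.125, -21.75) → (2.75, 2.125) − 0.125·(121.125, -21.75) = (-12.390625, 4.84375)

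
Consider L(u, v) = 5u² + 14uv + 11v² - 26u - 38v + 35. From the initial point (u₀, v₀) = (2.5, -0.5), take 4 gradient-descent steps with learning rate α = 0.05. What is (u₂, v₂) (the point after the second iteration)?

(2.61, -0.15)

∇L = (10u + 14v - 26, 14u + 22v - 38)
Step 1: at (2.5, -0.5), ∇L = (-8, -14) → (2.5, -0.5) − 0.05·(-8, -14) = (2.9, 0.2)
Step 2: at (2.9, 0.2), ∇L = (5.8, 7) → (2.9, 0.2) − 0.05·(5.8, 7) = (2.61, -0.15)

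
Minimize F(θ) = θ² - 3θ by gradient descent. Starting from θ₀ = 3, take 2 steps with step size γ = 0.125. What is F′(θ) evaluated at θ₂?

1.6875

F′(θ) = 2θ - 3
θ₁ = 3 − 0.125·3 = 2.625
θ₂ = 2.625 − 0.125·2.25 = 2.34375
F′(θ) at (2.34375) = 1.6875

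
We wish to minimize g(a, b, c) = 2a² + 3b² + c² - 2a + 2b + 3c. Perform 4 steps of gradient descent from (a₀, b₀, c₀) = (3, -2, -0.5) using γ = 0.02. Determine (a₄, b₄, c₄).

∇g = (4a - 2, 6b + 2, 2c + 3)
Step 1: at (3, -2, -0.5), ∇g = (10, -10, 2) → (3, -2, -0.5) − 0.02·(10, -10, 2) = (2.8, -1.8, -0.54)
Step 2: at (2.8, -1.8, -0.54), ∇g = (9.2, -8.8, 1.92) → (2.8, -1.8, -0.54) − 0.02·(9.2, -8.8, 1.92) = (2.616, -1.624, -0.5784)
Step 3: at (2.616, -1.624, -0.5784), ∇g = (8.464, -7.744, 1.8432) → (2.616, -1.624, -0.5784) − 0.02·(8.464, -7.744, 1.8432) = (2.44672, -1.46912, -0.615264)
Step 4: at (2.44672, -1.46912, -0.615264), ∇g = (7.78688, -6.81472, 1.769472) → (2.44672, -1.46912, -0.615264) − 0.02·(7.78688, -6.81472, 1.769472) = (2.2909824, -1.3328256, -0.65065344)

(2.2909824, -1.3328256, -0.65065344)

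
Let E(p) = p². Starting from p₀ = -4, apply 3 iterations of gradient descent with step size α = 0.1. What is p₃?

-2.048

E′(p) = 2p
Step 1: E′(-4) = -8; p₁ = -4 − 0.1·(-8) = -3.2
Step 2: E′(-3.2) = -6.4; p₂ = -3.2 − 0.1·(-6.4) = -2.56
Step 3: E′(-2.56) = -5.12; p₃ = -2.56 − 0.1·(-5.12) = -2.048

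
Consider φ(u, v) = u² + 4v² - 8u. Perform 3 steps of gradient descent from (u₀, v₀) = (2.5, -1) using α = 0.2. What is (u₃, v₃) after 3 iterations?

(3.676, 0.216)

∇φ = (2u - 8, 8v)
(u₁, v₁) = (2.5, -1) − 0.2·(-3, -8) = (3.1, 0.6)
(u₂, v₂) = (3.1, 0.6) − 0.2·(-1.8, 4.8) = (3.46, -0.36)
(u₃, v₃) = (3.46, -0.36) − 0.2·(-1.08, -2.88) = (3.676, 0.216)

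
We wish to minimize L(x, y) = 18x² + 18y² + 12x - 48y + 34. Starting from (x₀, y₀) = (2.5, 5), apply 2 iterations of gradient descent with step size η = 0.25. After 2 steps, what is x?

181

∇L = (36x + 12, 36y - 48)
Step 1: at (2.5, 5), ∇L = (102, 132) → (2.5, 5) − 0.25·(102, 132) = (-23, -28)
Step 2: at (-23, -28), ∇L = (-816, -1056) → (-23, -28) − 0.25·(-816, -1056) = (181, 236)
x = 181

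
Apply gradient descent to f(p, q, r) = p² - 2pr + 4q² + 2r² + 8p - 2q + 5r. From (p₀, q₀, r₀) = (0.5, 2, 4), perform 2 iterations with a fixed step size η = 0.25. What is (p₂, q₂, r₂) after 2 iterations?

∇f = (2p - 2r + 8, 8q - 2, -2p + 4r + 5)
Step 1: at (0.5, 2, 4), ∇f = (1, 14, 20) → (0.5, 2, 4) − 0.25·(1, 14, 20) = (0.25, -1.5, -1)
Step 2: at (0.25, -1.5, -1), ∇f = (10.5, -14, 0.5) → (0.25, -1.5, -1) − 0.25·(10.5, -14, 0.5) = (-2.375, 2, -1.125)

(-2.375, 2, -1.125)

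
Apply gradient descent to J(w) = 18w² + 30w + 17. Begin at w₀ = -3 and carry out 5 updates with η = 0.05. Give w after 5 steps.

-0.12336

J′(w) = 36w + 30
w₁ = -3 − 0.05·(-78) = 0.9
w₂ = 0.9 − 0.05·62.4 = -2.22
w₃ = -2.22 − 0.05·(-49.92) = 0.276
w₄ = 0.276 − 0.05·39.936 = -1.7208
w₅ = -1.7208 − 0.05·(-31.9488) = -0.12336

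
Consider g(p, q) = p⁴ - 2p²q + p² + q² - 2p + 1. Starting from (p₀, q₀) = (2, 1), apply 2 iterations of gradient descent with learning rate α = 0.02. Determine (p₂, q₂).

(1.33406464, 1.162816)

∇g = (4p³ - 4pq + 2p - 2, -2p² + 2q)
(p₁, q₁) = (2, 1) − 0.02·(26, -6) = (1.48, 1.12)
(p₂, q₂) = (1.48, 1.12) − 0.02·(7.296768, -2.1408) = (1.33406464, 1.162816)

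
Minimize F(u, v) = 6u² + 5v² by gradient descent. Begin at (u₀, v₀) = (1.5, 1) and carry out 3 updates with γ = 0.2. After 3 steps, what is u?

-4.116

∇F = (12u, 10v)
(u₁, v₁) = (1.5, 1) − 0.2·(18, 10) = (-2.1, -1)
(u₂, v₂) = (-2.1, -1) − 0.2·(-25.2, -10) = (2.94, 1)
(u₃, v₃) = (2.94, 1) − 0.2·(35.28, 10) = (-4.116, -1)
u = -4.116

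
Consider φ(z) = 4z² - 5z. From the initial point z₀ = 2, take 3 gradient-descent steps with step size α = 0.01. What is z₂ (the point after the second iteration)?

φ′(z) = 8z - 5
z₁ = 2 − 0.01·11 = 1.89
z₂ = 1.89 − 0.01·10.12 = 1.7888

1.7888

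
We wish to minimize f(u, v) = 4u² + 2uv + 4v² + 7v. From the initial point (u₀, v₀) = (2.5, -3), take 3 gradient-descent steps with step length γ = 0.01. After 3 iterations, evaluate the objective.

16.217809599744

∇f = (8u + 2v, 2u + 8v + 7)
Step 1: at (2.5, -3), ∇f = (14, -12) → (2.5, -3) − 0.01·(14, -12) = (2.36, -2.88)
Step 2: at (2.36, -2.88), ∇f = (13.12, -11.32) → (2.36, -2.88) − 0.01·(13.12, -11.32) = (2.2288, -2.7668)
Step 3: at (2.2288, -2.7668), ∇f = (12.2968, -10.6768) → (2.2288, -2.7668) − 0.01·(12.2968, -10.6768) = (2.105832, -2.660032)
f(2.105832, -2.660032) = 16.217809599744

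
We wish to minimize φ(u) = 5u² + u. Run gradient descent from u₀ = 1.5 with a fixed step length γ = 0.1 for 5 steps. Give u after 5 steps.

φ′(u) = 10u + 1
u₁ = 1.5 − 0.1·16 = -0.1
u₂ = -0.1 − 0.1·0 = -0.1
u₃ = -0.1 − 0.1·0 = -0.1
u₄ = -0.1 − 0.1·0 = -0.1
u₅ = -0.1 − 0.1·0 = -0.1

-0.1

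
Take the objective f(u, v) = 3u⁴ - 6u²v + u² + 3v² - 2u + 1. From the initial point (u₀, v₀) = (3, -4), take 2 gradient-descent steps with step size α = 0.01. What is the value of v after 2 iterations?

∇f = (12u³ - 12uv + 2u - 2, -6u² + 6v)
Step 1: at (3, -4), ∇f = (472, -78) → (3, -4) − 0.01·(472, -78) = (-1.72, -3.22)
Step 2: at (-1.72, -3.22), ∇f = (-132.962176, -37.0704) → (-1.72, -3.22) − 0.01·(-132.962176, -37.0704) = (-0.39037824, -2.849296)
v = -2.849296

-2.849296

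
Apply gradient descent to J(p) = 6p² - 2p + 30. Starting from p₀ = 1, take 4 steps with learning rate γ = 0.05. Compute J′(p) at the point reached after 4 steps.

J′(p) = 12p - 2
Step 1: J′(1) = 10; p₁ = 1 − 0.05·10 = 0.5
Step 2: J′(0.5) = 4; p₂ = 0.5 − 0.05·4 = 0.3
Step 3: J′(0.3) = 1.6; p₃ = 0.3 − 0.05·1.6 = 0.22
Step 4: J′(0.22) = 0.64; p₄ = 0.22 − 0.05·0.64 = 0.188
J′(p) at (0.188) = 0.256

0.256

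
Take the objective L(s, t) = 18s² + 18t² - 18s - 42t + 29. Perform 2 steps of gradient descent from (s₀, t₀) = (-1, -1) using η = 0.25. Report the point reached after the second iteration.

∇L = (36s - 18, 36t - 42)
Step 1: at (-1, -1), ∇L = (-54, -78) → (-1, -1) − 0.25·(-54, -78) = (12.5, 18.5)
Step 2: at (12.5, 18.5), ∇L = (432, 624) → (12.5, 18.5) − 0.25·(432, 624) = (-95.5, -137.5)

(-95.5, -137.5)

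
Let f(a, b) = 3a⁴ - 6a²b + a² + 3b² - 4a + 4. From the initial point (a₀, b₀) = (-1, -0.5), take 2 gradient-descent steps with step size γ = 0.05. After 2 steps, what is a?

∇f = (12a³ - 12ab + 2a - 4, -6a² + 6b)
(a₁, b₁) = (-1, -0.5) − 0.05·(-24, -9) = (0.2, -0.05)
(a₂, b₂) = (0.2, -0.05) − 0.05·(-3.384, -0.54) = (0.3692, -0.023)
a = 0.3692

0.3692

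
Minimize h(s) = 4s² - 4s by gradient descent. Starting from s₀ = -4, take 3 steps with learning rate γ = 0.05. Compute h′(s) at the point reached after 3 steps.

-7.776

h′(s) = 8s - 4
s₁ = -4 − 0.05·(-36) = -2.2
s₂ = -2.2 − 0.05·(-21.6) = -1.12
s₃ = -1.12 − 0.05·(-12.96) = -0.472
h′(s) at (-0.472) = -7.776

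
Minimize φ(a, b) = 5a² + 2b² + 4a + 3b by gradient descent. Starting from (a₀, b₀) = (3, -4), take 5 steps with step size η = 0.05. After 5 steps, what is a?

∇φ = (10a + 4, 4b + 3)
(a₁, b₁) = (3, -4) − 0.05·(34, -13) = (1.3, -3.35)
(a₂, b₂) = (1.3, -3.35) − 0.05·(17, -10.4) = (0.45, -2.83)
(a₃, b₃) = (0.45, -2.83) − 0.05·(8.5, -8.32) = (0.025, -2.414)
(a₄, b₄) = (0.025, -2.414) − 0.05·(4.25, -6.656) = (-0.1875, -2.0812)
(a₅, b₅) = (-0.1875, -2.0812) − 0.05·(2.125, -5.3248) = (-0.29375, -1.81496)
a = -0.29375

-0.29375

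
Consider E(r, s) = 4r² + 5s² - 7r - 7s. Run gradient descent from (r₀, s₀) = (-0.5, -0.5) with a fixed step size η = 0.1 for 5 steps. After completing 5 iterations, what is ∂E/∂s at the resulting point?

0

∇E = (8r - 7, 10s - 7)
Step 1: at (-0.5, -0.5), ∇E = (-11, -12) → (-0.5, -0.5) − 0.1·(-11, -12) = (0.6, 0.7)
Step 2: at (0.6, 0.7), ∇E = (-2.2, 0) → (0.6, 0.7) − 0.1·(-2.2, 0) = (0.82, 0.7)
Step 3: at (0.82, 0.7), ∇E = (-0.44, 0) → (0.82, 0.7) − 0.1·(-0.44, 0) = (0.864, 0.7)
Step 4: at (0.864, 0.7), ∇E = (-0.088, 0) → (0.864, 0.7) − 0.1·(-0.088, 0) = (0.8728, 0.7)
Step 5: at (0.8728, 0.7), ∇E = (-0.0176, 0) → (0.8728, 0.7) − 0.1·(-0.0176, 0) = (0.87456, 0.7)
∂E/∂s at (0.87456, 0.7) = 0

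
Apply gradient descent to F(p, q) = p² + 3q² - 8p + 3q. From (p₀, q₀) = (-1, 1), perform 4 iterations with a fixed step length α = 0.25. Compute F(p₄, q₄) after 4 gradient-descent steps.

∇F = (2p - 8, 6q + 3)
(p₁, q₁) = (-1, 1) − 0.25·(-10, 9) = (1.5, -1.25)
(p₂, q₂) = (1.5, -1.25) − 0.25·(-5, -4.5) = (2.75, -0.125)
(p₃, q₃) = (2.75, -0.125) − 0.25·(-2.5, 2.25) = (3.375, -0.6875)
(p₄, q₄) = (3.375, -0.6875) − 0.25·(-1.25, -1.125) = (3.6875, -0.40625)
F(3.6875, -0.40625) = -16.6259765625

-16.6259765625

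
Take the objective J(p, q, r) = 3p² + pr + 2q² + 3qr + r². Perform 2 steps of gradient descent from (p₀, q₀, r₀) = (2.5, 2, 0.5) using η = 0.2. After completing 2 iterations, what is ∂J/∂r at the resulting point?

∇J = (6p + r, 4q + 3r, p + 3q + 2r)
(p₁, q₁, r₁) = (2.5, 2, 0.5) − 0.2·(15.5, 9.5, 9.5) = (-0.6, 0.1, -1.4)
(p₂, q₂, r₂) = (-0.6, 0.1, -1.4) − 0.2·(-5, -3.8, -3.1) = (0.4, 0.86, -0.78)
∂J/∂r at (0.4, 0.86, -0.78) = 1.42

1.42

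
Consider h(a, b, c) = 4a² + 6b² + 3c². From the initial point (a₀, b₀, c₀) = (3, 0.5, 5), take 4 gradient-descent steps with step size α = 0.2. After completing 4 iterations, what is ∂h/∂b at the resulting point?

23.0496

∇h = (8a, 12b, 6c)
Step 1: at (3, 0.5, 5), ∇h = (24, 6, 30) → (3, 0.5, 5) − 0.2·(24, 6, 30) = (-1.8, -0.7, -1)
Step 2: at (-1.8, -0.7, -1), ∇h = (-14.4, -8.4, -6) → (-1.8, -0.7, -1) − 0.2·(-14.4, -8.4, -6) = (1.08, 0.98, 0.2)
Step 3: at (1.08, 0.98, 0.2), ∇h = (8.64, 11.76, 1.2) → (1.08, 0.98, 0.2) − 0.2·(8.64, 11.76, 1.2) = (-0.648, -1.372, -0.04)
Step 4: at (-0.648, -1.372, -0.04), ∇h = (-5.184, -16.464, -0.24) → (-0.648, -1.372, -0.04) − 0.2·(-5.184, -16.464, -0.24) = (0.3888, 1.9208, 0.008)
∂h/∂b at (0.3888, 1.9208, 0.008) = 23.0496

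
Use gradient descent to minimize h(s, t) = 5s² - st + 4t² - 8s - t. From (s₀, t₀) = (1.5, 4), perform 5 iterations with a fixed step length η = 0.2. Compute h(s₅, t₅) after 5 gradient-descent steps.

4.3878167552

∇h = (10s - t - 8, -s + 8t - 1)
Step 1: at (1.5, 4), ∇h = (3, 29.5) → (1.5, 4) − 0.2·(3, 29.5) = (0.9, -1.9)
Step 2: at (0.9, -1.9), ∇h = (2.9, -17.1) → (0.9, -1.9) − 0.2·(2.9, -17.1) = (0.32, 1.52)
Step 3: at (0.32, 1.52), ∇h = (-6.32, 10.84) → (0.32, 1.52) − 0.2·(-6.32, 10.84) = (1.584, -0.648)
Step 4: at (1.584, -0.648), ∇h = (8.488, -7.768) → (1.584, -0.648) − 0.2·(8.488, -7.768) = (-0.1136, 0.9056)
Step 5: at (-0.1136, 0.9056), ∇h = (-10.0416, 6.3584) → (-0.1136, 0.9056) − 0.2·(-10.0416, 6.3584) = (1.89472, -0.36608)
h(1.89472, -0.36608) = 4.3878167552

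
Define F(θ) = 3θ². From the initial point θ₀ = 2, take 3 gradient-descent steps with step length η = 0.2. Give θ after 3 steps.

-0.016

F′(θ) = 6θ
Step 1: F′(2) = 12; θ₁ = 2 − 0.2·12 = -0.4
Step 2: F′(-0.4) = -2.4; θ₂ = -0.4 − 0.2·(-2.4) = 0.08
Step 3: F′(0.08) = 0.48; θ₃ = 0.08 − 0.2·0.48 = -0.016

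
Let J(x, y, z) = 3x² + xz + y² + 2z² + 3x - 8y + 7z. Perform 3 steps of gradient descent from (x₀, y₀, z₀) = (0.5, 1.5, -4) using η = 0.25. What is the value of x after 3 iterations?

∇J = (6x + z + 3, 2y - 8, x + 4z + 7)
Step 1: at (0.5, 1.5, -4), ∇J = (2, -5, -8.5) → (0.5, 1.5, -4) − 0.25·(2, -5, -8.5) = (0, 2.75, -1.875)
Step 2: at (0, 2.75, -1.875), ∇J = (1.125, -2.5, -0.5) → (0, 2.75, -1.875) − 0.25·(1.125, -2.5, -0.5) = (-0.28125, 3.375, -1.75)
Step 3: at (-0.28125, 3.375, -1.75), ∇J = (-0.4375, -1.25, -0.28125) → (-0.28125, 3.375, -1.75) − 0.25·(-0.4375, -1.25, -0.28125) = (-0.171875, 3.6875, -1.6796875)
x = -0.171875

-0.171875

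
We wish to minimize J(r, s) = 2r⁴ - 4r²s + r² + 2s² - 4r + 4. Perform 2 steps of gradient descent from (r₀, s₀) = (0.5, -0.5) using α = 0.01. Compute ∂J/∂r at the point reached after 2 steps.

∇J = (8r³ - 8rs + 2r - 4, -4r² + 4s)
(r₁, s₁) = (0.5, -0.5) − 0.01·(0, -3) = (0.5, -0.47)
(r₂, s₂) = (0.5, -0.47) − 0.01·(-0.12, -2.88) = (0.5012, -0.4412)
∂J/∂r at (0.5012, -0.4412) = -0.221347186176

-0.221347186176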